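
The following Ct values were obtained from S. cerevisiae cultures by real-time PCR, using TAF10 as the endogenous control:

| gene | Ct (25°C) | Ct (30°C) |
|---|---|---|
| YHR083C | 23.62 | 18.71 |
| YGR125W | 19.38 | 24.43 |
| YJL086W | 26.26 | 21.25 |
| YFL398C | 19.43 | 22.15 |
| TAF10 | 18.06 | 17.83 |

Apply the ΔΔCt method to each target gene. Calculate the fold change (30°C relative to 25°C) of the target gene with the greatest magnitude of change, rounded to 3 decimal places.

YHR083C: ΔΔCt = (18.71−17.83) − (23.62−18.06) = 0.88 − 5.56 = -4.68; fold change = 2^4.68 = 25.634
YGR125W: ΔΔCt = (24.43−17.83) − (19.38−18.06) = 6.60 − 1.32 = 5.28; fold change = 2^-5.28 = 0.026
YJL086W: ΔΔCt = (21.25−17.83) − (26.26−18.06) = 3.42 − 8.20 = -4.78; fold change = 2^4.78 = 27.474
YFL398C: ΔΔCt = (22.15−17.83) − (19.43−18.06) = 4.32 − 1.37 = 2.95; fold change = 2^-2.95 = 0.129
YGR125W has the largest |ΔΔCt| = 5.28.

0.026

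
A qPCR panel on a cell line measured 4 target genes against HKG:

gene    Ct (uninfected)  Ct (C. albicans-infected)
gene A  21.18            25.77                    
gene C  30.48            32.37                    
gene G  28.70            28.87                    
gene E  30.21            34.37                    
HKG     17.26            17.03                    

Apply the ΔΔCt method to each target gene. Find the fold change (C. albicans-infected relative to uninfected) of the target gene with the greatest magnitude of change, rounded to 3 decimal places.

0.035

gene A: ΔΔCt = (25.77−17.03) − (21.18−17.26) = 8.74 − 3.92 = 4.82; fold change = 2^-4.82 = 0.035
gene C: ΔΔCt = (32.37−17.03) − (30.48−17.26) = 15.34 − 13.22 = 2.12; fold change = 2^-2.12 = 0.230
gene G: ΔΔCt = (28.87−17.03) − (28.70−17.26) = 11.84 − 11.44 = 0.40; fold change = 2^-0.40 = 0.758
gene E: ΔΔCt = (34.37−17.03) − (30.21−17.26) = 17.34 − 12.95 = 4.39; fold change = 2^-4.39 = 0.048
gene A has the largest |ΔΔCt| = 4.82.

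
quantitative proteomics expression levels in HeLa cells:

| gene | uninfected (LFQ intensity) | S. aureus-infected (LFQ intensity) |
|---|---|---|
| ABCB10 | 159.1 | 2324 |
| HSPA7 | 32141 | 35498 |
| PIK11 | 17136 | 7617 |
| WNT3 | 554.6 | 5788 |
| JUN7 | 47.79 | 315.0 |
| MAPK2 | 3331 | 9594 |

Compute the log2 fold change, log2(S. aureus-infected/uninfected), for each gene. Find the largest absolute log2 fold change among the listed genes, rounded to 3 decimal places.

log2(2324/159.1) = 3.869  (ABCB10)
log2(35498/32141) = 0.143  (HSPA7)
log2(7617/17136) = -1.170  (PIK11)
log2(5788/554.6) = 3.384  (WNT3)
log2(315.0/47.79) = 2.721  (JUN7)
log2(9594/3331) = 1.526  (MAPK2)
The largest magnitude belongs to ABCB10.

3.869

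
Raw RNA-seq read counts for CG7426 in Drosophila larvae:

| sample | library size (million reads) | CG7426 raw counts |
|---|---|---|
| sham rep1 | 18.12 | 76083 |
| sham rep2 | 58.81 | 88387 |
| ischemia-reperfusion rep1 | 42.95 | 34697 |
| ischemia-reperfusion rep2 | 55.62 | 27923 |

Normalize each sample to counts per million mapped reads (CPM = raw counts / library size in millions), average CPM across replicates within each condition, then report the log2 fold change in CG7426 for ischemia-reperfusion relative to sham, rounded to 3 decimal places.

-2.122

CPM(sham rep1) = 76083 / 18.12 = 4198.8411
CPM(sham rep2) = 88387 / 58.81 = 1502.9247
CPM(ischemia-reperfusion rep1) = 34697 / 42.95 = 807.8463
CPM(ischemia-reperfusion rep2) = 27923 / 55.62 = 502.0316
mean CPM(sham) = 2850.8829; mean CPM(ischemia-reperfusion) = 654.9390
Fold change = 654.9390 / 2850.8829 = 0.22973
log2(0.22973) = -2.1220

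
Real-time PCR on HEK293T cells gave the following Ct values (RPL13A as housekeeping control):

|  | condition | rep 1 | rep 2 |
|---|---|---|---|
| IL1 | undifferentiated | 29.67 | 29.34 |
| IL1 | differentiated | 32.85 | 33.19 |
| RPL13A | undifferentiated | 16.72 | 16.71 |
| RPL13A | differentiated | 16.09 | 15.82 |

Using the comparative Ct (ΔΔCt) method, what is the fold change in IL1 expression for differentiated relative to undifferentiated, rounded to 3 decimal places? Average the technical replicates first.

Mean Ct: IL1 undifferentiated 29.505; IL1 differentiated 33.020; RPL13A undifferentiated 16.715; RPL13A differentiated 15.955
ΔCt(undifferentiated) = 29.505 − 16.715 = 12.790
ΔCt(differentiated) = 33.020 − 15.955 = 17.065
ΔΔCt = 17.065 − 12.790 = 4.275
Fold change = 2^(−4.275) = 0.0517

0.052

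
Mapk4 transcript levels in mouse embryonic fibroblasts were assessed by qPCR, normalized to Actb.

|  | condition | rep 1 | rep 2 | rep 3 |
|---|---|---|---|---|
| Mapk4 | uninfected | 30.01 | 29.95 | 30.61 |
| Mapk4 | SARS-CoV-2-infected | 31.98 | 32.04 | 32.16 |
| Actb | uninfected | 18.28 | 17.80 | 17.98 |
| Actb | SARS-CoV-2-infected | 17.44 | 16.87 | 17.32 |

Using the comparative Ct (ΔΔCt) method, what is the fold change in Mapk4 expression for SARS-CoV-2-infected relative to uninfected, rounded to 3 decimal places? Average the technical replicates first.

0.156

Mean Ct: Mapk4 uninfected 30.190; Mapk4 SARS-CoV-2-infected 32.060; Actb uninfected 18.020; Actb SARS-CoV-2-infected 17.210
ΔCt(uninfected) = 30.190 − 18.020 = 12.170
ΔCt(SARS-CoV-2-infected) = 32.060 − 17.210 = 14.850
ΔΔCt = 14.850 − 12.170 = 2.680
Fold change = 2^(−2.680) = 0.1560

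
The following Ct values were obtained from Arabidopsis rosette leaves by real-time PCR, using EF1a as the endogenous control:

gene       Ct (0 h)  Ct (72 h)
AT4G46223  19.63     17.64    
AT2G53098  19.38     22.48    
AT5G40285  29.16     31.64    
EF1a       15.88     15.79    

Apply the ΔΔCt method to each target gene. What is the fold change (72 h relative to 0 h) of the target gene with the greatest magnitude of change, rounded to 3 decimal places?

AT4G46223: ΔΔCt = (17.64−15.79) − (19.63−15.88) = 1.85 − 3.75 = -1.90; fold change = 2^1.90 = 3.732
AT2G53098: ΔΔCt = (22.48−15.79) − (19.38−15.88) = 6.69 − 3.50 = 3.19; fold change = 2^-3.19 = 0.110
AT5G40285: ΔΔCt = (31.64−15.79) − (29.16−15.88) = 15.85 − 13.28 = 2.57; fold change = 2^-2.57 = 0.168
AT2G53098 has the largest |ΔΔCt| = 3.19.

0.110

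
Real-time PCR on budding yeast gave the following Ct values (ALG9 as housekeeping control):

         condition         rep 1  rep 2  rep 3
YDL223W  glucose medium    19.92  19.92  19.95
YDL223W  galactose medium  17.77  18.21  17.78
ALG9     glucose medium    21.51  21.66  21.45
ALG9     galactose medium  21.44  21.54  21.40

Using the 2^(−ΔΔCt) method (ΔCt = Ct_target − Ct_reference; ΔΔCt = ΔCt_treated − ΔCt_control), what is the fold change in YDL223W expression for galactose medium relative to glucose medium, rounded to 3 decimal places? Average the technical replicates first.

3.811

Mean Ct: YDL223W glucose medium 19.930; YDL223W galactose medium 17.920; ALG9 glucose medium 21.540; ALG9 galactose medium 21.460
ΔCt(glucose medium) = 19.930 − 21.540 = -1.610
ΔCt(galactose medium) = 17.920 − 21.460 = -3.540
ΔΔCt = -3.540 − (-1.610) = -1.930
Fold change = 2^(−(-1.930)) = 2^1.930 = 3.8106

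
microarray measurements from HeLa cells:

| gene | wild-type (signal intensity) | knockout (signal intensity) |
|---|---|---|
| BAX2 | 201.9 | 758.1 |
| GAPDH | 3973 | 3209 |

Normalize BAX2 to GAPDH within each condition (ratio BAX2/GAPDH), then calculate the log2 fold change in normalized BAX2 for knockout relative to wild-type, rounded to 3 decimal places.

BAX2/GAPDH (wild-type) = 201.9 / 3973 = 0.050818
BAX2/GAPDH (knockout) = 758.1 / 3209 = 0.23624
Fold change = 0.23624 / 0.050818 = 4.6488
log2(4.6488) = 2.2169

2.217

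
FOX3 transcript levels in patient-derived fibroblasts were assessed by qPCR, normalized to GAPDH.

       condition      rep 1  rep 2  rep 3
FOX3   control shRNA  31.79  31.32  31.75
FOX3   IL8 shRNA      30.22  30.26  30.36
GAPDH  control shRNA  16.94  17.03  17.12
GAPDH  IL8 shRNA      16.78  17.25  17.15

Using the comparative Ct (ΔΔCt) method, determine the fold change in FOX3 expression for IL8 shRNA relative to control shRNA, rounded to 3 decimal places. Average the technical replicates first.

Mean Ct: FOX3 control shRNA 31.620; FOX3 IL8 shRNA 30.280; GAPDH control shRNA 17.030; GAPDH IL8 shRNA 17.060
ΔCt(control shRNA) = 31.620 − 17.030 = 14.590
ΔCt(IL8 shRNA) = 30.280 − 17.060 = 13.220
ΔΔCt = 13.220 − 14.590 = -1.370
Fold change = 2^(−(-1.370)) = 2^1.370 = 2.5847

2.585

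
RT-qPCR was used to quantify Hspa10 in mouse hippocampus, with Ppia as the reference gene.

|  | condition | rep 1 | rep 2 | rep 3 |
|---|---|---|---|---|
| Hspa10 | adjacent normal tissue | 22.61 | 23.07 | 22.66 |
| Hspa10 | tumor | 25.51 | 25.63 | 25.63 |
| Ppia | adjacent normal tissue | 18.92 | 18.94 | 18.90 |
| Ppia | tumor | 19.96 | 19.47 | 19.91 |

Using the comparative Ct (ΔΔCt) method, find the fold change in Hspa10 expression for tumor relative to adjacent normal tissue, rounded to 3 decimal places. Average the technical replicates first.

Mean Ct: Hspa10 adjacent normal tissue 22.780; Hspa10 tumor 25.590; Ppia adjacent normal tissue 18.920; Ppia tumor 19.780
ΔCt(adjacent normal tissue) = 22.780 − 18.920 = 3.860
ΔCt(tumor) = 25.590 − 19.780 = 5.810
ΔΔCt = 5.810 − 3.860 = 1.950
Fold change = 2^(−1.950) = 0.2588

0.259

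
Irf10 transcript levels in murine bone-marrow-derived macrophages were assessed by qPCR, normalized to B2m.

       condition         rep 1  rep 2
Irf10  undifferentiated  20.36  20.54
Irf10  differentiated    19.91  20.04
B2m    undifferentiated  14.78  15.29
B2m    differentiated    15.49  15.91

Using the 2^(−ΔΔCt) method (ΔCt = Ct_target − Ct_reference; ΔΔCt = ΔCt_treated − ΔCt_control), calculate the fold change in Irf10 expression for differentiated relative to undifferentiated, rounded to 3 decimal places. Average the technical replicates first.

2.204

Mean Ct: Irf10 undifferentiated 20.450; Irf10 differentiated 19.975; B2m undifferentiated 15.035; B2m differentiated 15.700
ΔCt(undifferentiated) = 20.450 − 15.035 = 5.415
ΔCt(differentiated) = 19.975 − 15.700 = 4.275
ΔΔCt = 4.275 − 5.415 = -1.140
Fold change = 2^(−(-1.140)) = 2^1.140 = 2.2038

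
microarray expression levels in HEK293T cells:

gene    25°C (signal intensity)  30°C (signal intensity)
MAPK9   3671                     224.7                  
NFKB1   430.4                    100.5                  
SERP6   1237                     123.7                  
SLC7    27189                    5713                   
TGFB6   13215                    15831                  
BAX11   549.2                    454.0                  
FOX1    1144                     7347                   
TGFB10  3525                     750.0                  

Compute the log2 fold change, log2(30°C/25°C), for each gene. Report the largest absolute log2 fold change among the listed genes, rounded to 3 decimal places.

4.030

log2(224.7/3671) = -4.030  (MAPK9)
log2(100.5/430.4) = -2.098  (NFKB1)
log2(123.7/1237) = -3.322  (SERP6)
log2(5713/27189) = -2.251  (SLC7)
log2(15831/13215) = 0.261  (TGFB6)
log2(454.0/549.2) = -0.275  (BAX11)
log2(7347/1144) = 2.683  (FOX1)
log2(750.0/3525) = -2.233  (TGFB10)
The largest magnitude belongs to MAPK9.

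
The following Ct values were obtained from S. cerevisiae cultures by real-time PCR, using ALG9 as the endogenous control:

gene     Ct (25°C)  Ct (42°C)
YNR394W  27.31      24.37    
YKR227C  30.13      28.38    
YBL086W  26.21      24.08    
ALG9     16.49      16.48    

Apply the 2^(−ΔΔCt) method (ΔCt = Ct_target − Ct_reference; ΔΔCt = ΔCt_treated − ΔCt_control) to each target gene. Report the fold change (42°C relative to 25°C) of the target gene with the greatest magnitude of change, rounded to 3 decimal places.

YNR394W: ΔΔCt = (24.37−16.48) − (27.31−16.49) = 7.89 − 10.82 = -2.93; fold change = 2^2.93 = 7.621
YKR227C: ΔΔCt = (28.38−16.48) − (30.13−16.49) = 11.90 − 13.64 = -1.74; fold change = 2^1.74 = 3.340
YBL086W: ΔΔCt = (24.08−16.48) − (26.21−16.49) = 7.60 − 9.72 = -2.12; fold change = 2^2.12 = 4.347
YNR394W has the largest |ΔΔCt| = 2.93.

7.621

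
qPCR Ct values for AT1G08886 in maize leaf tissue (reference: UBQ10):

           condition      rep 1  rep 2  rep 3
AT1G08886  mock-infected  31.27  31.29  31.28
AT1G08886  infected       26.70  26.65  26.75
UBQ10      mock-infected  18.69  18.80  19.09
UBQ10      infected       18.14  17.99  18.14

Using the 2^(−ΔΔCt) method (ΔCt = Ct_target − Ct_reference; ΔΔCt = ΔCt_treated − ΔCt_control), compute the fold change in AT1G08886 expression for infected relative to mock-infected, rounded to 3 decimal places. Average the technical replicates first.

Mean Ct: AT1G08886 mock-infected 31.280; AT1G08886 infected 26.700; UBQ10 mock-infected 18.860; UBQ10 infected 18.090
ΔCt(mock-infected) = 31.280 − 18.860 = 12.420
ΔCt(infected) = 26.700 − 18.090 = 8.610
ΔΔCt = 8.610 − 12.420 = -3.810
Fold change = 2^(−(-3.810)) = 2^3.810 = 14.0257

14.026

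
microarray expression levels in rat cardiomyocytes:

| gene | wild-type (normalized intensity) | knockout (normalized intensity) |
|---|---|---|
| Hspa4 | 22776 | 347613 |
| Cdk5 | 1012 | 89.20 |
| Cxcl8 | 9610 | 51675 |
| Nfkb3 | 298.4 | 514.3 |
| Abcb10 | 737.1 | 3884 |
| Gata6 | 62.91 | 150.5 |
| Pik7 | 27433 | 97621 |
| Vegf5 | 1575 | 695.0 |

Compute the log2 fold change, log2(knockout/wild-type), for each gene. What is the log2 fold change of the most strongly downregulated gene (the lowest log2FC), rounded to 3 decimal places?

-3.504

log2(347613/22776) = 3.932  (Hspa4)
log2(89.20/1012) = -3.504  (Cdk5)
log2(51675/9610) = 2.427  (Cxcl8)
log2(514.3/298.4) = 0.785  (Nfkb3)
log2(3884/737.1) = 2.398  (Abcb10)
log2(150.5/62.91) = 1.258  (Gata6)
log2(97621/27433) = 1.831  (Pik7)
log2(695.0/1575) = -1.180  (Vegf5)
Cdk5 is most strongly downregulated.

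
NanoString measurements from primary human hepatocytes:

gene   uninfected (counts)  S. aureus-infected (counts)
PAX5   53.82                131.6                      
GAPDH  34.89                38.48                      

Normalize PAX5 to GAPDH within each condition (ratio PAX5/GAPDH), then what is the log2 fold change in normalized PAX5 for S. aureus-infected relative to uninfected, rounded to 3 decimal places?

PAX5/GAPDH (uninfected) = 53.82 / 34.89 = 1.5426
PAX5/GAPDH (S. aureus-infected) = 131.6 / 38.48 = 3.42
Fold change = 3.42 / 1.5426 = 2.2171
log2(2.2171) = 1.1486

1.149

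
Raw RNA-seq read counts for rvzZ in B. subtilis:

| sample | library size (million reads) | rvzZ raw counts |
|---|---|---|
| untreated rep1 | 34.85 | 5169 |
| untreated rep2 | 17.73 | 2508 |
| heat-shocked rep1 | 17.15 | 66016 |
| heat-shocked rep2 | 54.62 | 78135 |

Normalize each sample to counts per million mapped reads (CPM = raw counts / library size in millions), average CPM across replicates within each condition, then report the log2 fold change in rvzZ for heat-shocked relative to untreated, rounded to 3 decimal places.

4.187

CPM(untreated rep1) = 5169 / 34.85 = 148.3214
CPM(untreated rep2) = 2508 / 17.73 = 141.4552
CPM(heat-shocked rep1) = 66016 / 17.15 = 3849.3294
CPM(heat-shocked rep2) = 78135 / 54.62 = 1430.5200
mean CPM(untreated) = 144.8883; mean CPM(heat-shocked) = 2639.9247
Fold change = 2639.9247 / 144.8883 = 18.22042
log2(18.22042) = 4.1875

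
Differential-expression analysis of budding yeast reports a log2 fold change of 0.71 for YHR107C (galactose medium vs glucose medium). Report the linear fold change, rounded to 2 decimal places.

Fold change = 2^(0.71) = 1.636

1.64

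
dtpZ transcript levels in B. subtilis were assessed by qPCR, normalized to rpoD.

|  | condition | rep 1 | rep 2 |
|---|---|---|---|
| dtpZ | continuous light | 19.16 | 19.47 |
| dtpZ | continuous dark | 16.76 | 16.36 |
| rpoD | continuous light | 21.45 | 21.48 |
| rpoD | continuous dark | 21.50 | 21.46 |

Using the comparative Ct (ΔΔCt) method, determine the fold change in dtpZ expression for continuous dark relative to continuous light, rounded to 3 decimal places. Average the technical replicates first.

6.821

Mean Ct: dtpZ continuous light 19.315; dtpZ continuous dark 16.560; rpoD continuous light 21.465; rpoD continuous dark 21.480
ΔCt(continuous light) = 19.315 − 21.465 = -2.150
ΔCt(continuous dark) = 16.560 − 21.480 = -4.920
ΔΔCt = -4.920 − (-2.150) = -2.770
Fold change = 2^(−(-2.770)) = 2^2.770 = 6.8211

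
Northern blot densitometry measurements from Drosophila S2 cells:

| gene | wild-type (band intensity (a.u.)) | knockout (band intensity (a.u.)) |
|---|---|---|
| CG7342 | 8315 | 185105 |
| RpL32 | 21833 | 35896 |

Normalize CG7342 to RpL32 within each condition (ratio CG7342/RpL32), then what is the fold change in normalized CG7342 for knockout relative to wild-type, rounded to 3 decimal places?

CG7342/RpL32 (wild-type) = 8315 / 21833 = 0.38085
CG7342/RpL32 (knockout) = 185105 / 35896 = 5.1567
Fold change = 5.1567 / 0.38085 = 13.5401

13.540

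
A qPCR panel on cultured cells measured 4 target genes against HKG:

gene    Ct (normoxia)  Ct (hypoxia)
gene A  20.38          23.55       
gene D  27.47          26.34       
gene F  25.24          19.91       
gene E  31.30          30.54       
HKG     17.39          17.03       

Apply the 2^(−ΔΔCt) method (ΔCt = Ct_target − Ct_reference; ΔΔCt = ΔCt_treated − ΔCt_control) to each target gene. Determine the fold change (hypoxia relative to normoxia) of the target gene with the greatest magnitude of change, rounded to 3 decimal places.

31.341

gene A: ΔΔCt = (23.55−17.03) − (20.38−17.39) = 6.52 − 2.99 = 3.53; fold change = 2^-3.53 = 0.087
gene D: ΔΔCt = (26.34−17.03) − (27.47−17.39) = 9.31 − 10.08 = -0.77; fold change = 2^0.77 = 1.705
gene F: ΔΔCt = (19.91−17.03) − (25.24−17.39) = 2.88 − 7.85 = -4.97; fold change = 2^4.97 = 31.341
gene E: ΔΔCt = (30.54−17.03) − (31.30−17.39) = 13.51 − 13.91 = -0.40; fold change = 2^0.40 = 1.320
gene F has the largest |ΔΔCt| = 4.97.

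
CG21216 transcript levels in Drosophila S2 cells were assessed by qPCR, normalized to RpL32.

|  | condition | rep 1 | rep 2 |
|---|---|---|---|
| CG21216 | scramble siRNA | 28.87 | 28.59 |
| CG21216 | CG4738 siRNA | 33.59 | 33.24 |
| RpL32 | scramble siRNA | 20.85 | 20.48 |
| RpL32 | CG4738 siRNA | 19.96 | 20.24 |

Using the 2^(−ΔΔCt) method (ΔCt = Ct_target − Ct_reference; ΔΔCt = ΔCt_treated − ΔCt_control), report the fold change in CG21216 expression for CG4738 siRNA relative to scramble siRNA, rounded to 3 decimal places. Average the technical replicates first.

0.026

Mean Ct: CG21216 scramble siRNA 28.730; CG21216 CG4738 siRNA 33.415; RpL32 scramble siRNA 20.665; RpL32 CG4738 siRNA 20.100
ΔCt(scramble siRNA) = 28.730 − 20.665 = 8.065
ΔCt(CG4738 siRNA) = 33.415 − 20.100 = 13.315
ΔΔCt = 13.315 − 8.065 = 5.250
Fold change = 2^(−5.250) = 0.0263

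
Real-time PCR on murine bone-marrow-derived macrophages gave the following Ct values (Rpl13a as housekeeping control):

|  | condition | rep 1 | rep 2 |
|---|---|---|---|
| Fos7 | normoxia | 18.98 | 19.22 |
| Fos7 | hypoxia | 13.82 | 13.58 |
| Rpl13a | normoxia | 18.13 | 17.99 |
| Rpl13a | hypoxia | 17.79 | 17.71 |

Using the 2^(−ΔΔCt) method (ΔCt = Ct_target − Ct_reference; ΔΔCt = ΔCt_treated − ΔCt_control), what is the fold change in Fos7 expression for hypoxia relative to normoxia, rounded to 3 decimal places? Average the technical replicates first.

Mean Ct: Fos7 normoxia 19.100; Fos7 hypoxia 13.700; Rpl13a normoxia 18.060; Rpl13a hypoxia 17.750
ΔCt(normoxia) = 19.100 − 18.060 = 1.040
ΔCt(hypoxia) = 13.700 − 17.750 = -4.050
ΔΔCt = -4.050 − 1.040 = -5.090
Fold change = 2^(−(-5.090)) = 2^5.090 = 34.0598

34.060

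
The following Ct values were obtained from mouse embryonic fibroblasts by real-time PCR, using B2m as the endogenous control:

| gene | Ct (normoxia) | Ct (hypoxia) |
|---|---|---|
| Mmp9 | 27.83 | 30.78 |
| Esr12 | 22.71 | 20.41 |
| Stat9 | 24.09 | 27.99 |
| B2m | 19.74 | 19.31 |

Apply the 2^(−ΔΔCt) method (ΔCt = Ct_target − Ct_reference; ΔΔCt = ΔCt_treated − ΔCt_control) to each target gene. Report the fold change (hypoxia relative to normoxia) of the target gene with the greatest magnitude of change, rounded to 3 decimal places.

Mmp9: ΔΔCt = (30.78−19.31) − (27.83−19.74) = 11.47 − 8.09 = 3.38; fold change = 2^-3.38 = 0.096
Esr12: ΔΔCt = (20.41−19.31) − (22.71−19.74) = 1.10 − 2.97 = -1.87; fold change = 2^1.87 = 3.655
Stat9: ΔΔCt = (27.99−19.31) − (24.09−19.74) = 8.68 − 4.35 = 4.33; fold change = 2^-4.33 = 0.050
Stat9 has the largest |ΔΔCt| = 4.33.

0.050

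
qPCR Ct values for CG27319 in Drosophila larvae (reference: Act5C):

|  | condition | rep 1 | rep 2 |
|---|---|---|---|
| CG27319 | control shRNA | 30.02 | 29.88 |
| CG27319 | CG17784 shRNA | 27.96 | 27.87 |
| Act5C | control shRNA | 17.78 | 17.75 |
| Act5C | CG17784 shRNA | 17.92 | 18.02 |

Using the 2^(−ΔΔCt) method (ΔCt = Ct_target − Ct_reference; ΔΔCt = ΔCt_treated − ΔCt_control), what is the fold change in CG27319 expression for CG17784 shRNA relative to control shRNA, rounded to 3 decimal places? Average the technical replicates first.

Mean Ct: CG27319 control shRNA 29.950; CG27319 CG17784 shRNA 27.915; Act5C control shRNA 17.765; Act5C CG17784 shRNA 17.970
ΔCt(control shRNA) = 29.950 − 17.765 = 12.185
ΔCt(CG17784 shRNA) = 27.915 − 17.970 = 9.945
ΔΔCt = 9.945 − 12.185 = -2.240
Fold change = 2^(−(-2.240)) = 2^2.240 = 4.7240

4.724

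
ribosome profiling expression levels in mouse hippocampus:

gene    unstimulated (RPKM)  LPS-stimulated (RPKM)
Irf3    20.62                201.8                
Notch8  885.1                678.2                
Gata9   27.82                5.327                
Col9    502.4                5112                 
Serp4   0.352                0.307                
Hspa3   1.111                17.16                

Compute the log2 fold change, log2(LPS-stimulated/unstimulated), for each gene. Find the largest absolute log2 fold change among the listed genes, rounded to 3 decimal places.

3.949

log2(201.8/20.62) = 3.291  (Irf3)
log2(678.2/885.1) = -0.384  (Notch8)
log2(5.327/27.82) = -2.385  (Gata9)
log2(5112/502.4) = 3.347  (Col9)
log2(0.307/0.352) = -0.197  (Serp4)
log2(17.16/1.111) = 3.949  (Hspa3)
The largest magnitude belongs to Hspa3.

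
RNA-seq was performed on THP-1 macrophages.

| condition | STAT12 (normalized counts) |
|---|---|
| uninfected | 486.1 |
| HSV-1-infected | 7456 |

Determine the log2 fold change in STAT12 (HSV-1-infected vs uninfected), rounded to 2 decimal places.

3.94

Fold change = 7456 / 486.1 = 15.3384
log2(15.3384) = 3.939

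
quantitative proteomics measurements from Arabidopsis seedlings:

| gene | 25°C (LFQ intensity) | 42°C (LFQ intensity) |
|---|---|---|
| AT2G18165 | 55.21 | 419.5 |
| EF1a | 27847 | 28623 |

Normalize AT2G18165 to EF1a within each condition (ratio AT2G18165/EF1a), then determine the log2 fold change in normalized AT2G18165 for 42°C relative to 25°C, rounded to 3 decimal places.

AT2G18165/EF1a (25°C) = 55.21 / 27847 = 0.0019826
AT2G18165/EF1a (42°C) = 419.5 / 28623 = 0.014656
Fold change = 0.014656 / 0.0019826 = 7.3923
log2(7.3923) = 2.8860

2.886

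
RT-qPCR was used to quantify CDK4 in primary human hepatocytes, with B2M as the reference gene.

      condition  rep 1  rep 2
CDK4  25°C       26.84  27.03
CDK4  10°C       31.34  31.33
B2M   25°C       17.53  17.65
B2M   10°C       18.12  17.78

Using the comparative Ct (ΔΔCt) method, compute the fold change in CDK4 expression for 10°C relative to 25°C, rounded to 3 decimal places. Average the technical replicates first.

0.061

Mean Ct: CDK4 25°C 26.935; CDK4 10°C 31.335; B2M 25°C 17.590; B2M 10°C 17.950
ΔCt(25°C) = 26.935 − 17.590 = 9.345
ΔCt(10°C) = 31.335 − 17.950 = 13.385
ΔΔCt = 13.385 − 9.345 = 4.040
Fold change = 2^(−4.040) = 0.0608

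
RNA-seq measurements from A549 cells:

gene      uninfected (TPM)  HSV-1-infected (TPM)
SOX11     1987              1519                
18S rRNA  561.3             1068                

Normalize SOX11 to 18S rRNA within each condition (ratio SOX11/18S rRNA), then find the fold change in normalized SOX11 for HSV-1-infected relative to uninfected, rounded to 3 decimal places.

SOX11/18S rRNA (uninfected) = 1987 / 561.3 = 3.54
SOX11/18S rRNA (HSV-1-infected) = 1519 / 1068 = 1.4223
Fold change = 1.4223 / 3.54 = 0.4018

0.402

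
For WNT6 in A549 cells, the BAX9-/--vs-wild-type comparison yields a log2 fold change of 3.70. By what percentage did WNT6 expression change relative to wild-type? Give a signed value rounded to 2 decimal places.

Fold change = 2^(3.70) = 12.9960
Percent change = (FC − 1) × 100% = (12.9960 − 1) × 100 = 1199.60%

1199.60%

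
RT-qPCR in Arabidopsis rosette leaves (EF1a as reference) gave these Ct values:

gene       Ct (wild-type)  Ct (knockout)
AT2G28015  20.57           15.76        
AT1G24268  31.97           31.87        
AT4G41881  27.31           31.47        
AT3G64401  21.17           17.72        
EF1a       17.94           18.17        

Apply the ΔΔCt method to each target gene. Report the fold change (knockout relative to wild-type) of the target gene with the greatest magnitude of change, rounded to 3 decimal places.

32.900

AT2G28015: ΔΔCt = (15.76−18.17) − (20.57−17.94) = -2.41 − 2.63 = -5.04; fold change = 2^5.04 = 32.900
AT1G24268: ΔΔCt = (31.87−18.17) − (31.97−17.94) = 13.70 − 14.03 = -0.33; fold change = 2^0.33 = 1.257
AT4G41881: ΔΔCt = (31.47−18.17) − (27.31−17.94) = 13.30 − 9.37 = 3.93; fold change = 2^-3.93 = 0.066
AT3G64401: ΔΔCt = (17.72−18.17) − (21.17−17.94) = -0.45 − 3.23 = -3.68; fold change = 2^3.68 = 12.817
AT2G28015 has the largest |ΔΔCt| = 5.04.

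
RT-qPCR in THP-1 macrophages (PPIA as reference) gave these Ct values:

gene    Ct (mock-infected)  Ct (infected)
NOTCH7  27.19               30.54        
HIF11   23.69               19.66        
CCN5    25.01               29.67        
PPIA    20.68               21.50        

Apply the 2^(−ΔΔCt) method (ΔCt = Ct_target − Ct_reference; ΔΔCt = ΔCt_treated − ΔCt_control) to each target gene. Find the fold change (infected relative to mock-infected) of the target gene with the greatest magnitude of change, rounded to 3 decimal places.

28.840

NOTCH7: ΔΔCt = (30.54−21.50) − (27.19−20.68) = 9.04 − 6.51 = 2.53; fold change = 2^-2.53 = 0.173
HIF11: ΔΔCt = (19.66−21.50) − (23.69−20.68) = -1.84 − 3.01 = -4.85; fold change = 2^4.85 = 28.840
CCN5: ΔΔCt = (29.67−21.50) − (25.01−20.68) = 8.17 − 4.33 = 3.84; fold change = 2^-3.84 = 0.070
HIF11 has the largest |ΔΔCt| = 4.85.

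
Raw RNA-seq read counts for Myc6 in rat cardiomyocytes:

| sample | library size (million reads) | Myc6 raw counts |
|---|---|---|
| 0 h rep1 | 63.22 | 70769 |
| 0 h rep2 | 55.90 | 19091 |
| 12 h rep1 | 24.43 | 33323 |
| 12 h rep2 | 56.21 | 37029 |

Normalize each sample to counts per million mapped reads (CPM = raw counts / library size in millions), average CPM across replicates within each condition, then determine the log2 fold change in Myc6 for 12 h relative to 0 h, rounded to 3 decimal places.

CPM(0 h rep1) = 70769 / 63.22 = 1119.4084
CPM(0 h rep2) = 19091 / 55.90 = 341.5206
CPM(12 h rep1) = 33323 / 24.43 = 1364.0196
CPM(12 h rep2) = 37029 / 56.21 = 658.7618
mean CPM(0 h) = 730.4645; mean CPM(12 h) = 1011.3907
Fold change = 1011.3907 / 730.4645 = 1.38459
log2(1.38459) = 0.4695

0.469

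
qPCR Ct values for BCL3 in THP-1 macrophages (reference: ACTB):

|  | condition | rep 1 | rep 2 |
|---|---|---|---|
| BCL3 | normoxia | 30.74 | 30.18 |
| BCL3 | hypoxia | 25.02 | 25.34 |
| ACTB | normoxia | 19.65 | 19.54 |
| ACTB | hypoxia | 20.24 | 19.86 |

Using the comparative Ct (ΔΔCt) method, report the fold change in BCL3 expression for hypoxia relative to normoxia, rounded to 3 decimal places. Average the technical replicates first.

53.261

Mean Ct: BCL3 normoxia 30.460; BCL3 hypoxia 25.180; ACTB normoxia 19.595; ACTB hypoxia 20.050
ΔCt(normoxia) = 30.460 − 19.595 = 10.865
ΔCt(hypoxia) = 25.180 − 20.050 = 5.130
ΔΔCt = 5.130 − 10.865 = -5.735
Fold change = 2^(−(-5.735)) = 2^5.735 = 53.2607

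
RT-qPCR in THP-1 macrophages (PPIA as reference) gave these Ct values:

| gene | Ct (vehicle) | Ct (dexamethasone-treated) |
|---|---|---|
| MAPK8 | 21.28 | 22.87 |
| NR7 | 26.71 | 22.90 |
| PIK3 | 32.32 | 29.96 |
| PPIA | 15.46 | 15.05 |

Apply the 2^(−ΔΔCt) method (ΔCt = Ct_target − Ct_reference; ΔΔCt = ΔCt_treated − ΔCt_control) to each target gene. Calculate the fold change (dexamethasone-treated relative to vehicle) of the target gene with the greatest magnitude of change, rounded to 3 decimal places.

10.556

MAPK8: ΔΔCt = (22.87−15.05) − (21.28−15.46) = 7.82 − 5.82 = 2.00; fold change = 2^-2.00 = 0.250
NR7: ΔΔCt = (22.90−15.05) − (26.71−15.46) = 7.85 − 11.25 = -3.40; fold change = 2^3.40 = 10.556
PIK3: ΔΔCt = (29.96−15.05) − (32.32−15.46) = 14.91 − 16.86 = -1.95; fold change = 2^1.95 = 3.864
NR7 has the largest |ΔΔCt| = 3.40.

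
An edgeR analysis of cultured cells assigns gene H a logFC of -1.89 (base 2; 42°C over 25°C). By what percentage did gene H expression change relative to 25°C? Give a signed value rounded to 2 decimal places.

-73.02%

Fold change = 2^(-1.89) = 0.2698
Percent change = (FC − 1) × 100% = (0.2698 − 1) × 100 = -73.02%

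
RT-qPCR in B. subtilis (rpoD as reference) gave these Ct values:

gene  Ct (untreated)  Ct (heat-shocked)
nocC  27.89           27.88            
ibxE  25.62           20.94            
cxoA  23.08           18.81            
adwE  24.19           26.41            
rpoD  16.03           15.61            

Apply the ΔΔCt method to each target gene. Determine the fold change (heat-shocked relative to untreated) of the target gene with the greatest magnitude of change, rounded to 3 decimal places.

19.160

nocC: ΔΔCt = (27.88−15.61) − (27.89−16.03) = 12.27 − 11.86 = 0.41; fold change = 2^-0.41 = 0.753
ibxE: ΔΔCt = (20.94−15.61) − (25.62−16.03) = 5.33 − 9.59 = -4.26; fold change = 2^4.26 = 19.160
cxoA: ΔΔCt = (18.81−15.61) − (23.08−16.03) = 3.20 − 7.05 = -3.85; fold change = 2^3.85 = 14.420
adwE: ΔΔCt = (26.41−15.61) − (24.19−16.03) = 10.80 − 8.16 = 2.64; fold change = 2^-2.64 = 0.160
ibxE has the largest |ΔΔCt| = 4.26.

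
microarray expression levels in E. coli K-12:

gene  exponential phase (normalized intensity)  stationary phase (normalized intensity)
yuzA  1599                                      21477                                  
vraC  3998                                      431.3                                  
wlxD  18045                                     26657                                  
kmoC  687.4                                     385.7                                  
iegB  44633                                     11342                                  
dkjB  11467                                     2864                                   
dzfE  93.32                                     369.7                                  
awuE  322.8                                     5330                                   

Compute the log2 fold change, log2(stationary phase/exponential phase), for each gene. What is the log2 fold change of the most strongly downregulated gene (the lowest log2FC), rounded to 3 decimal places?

log2(21477/1599) = 3.748  (yuzA)
log2(431.3/3998) = -3.213  (vraC)
log2(26657/18045) = 0.563  (wlxD)
log2(385.7/687.4) = -0.834  (kmoC)
log2(11342/44633) = -1.976  (iegB)
log2(2864/11467) = -2.001  (dkjB)
log2(369.7/93.32) = 1.986  (dzfE)
log2(5330/322.8) = 4.045  (awuE)
vraC is most strongly downregulated.

-3.213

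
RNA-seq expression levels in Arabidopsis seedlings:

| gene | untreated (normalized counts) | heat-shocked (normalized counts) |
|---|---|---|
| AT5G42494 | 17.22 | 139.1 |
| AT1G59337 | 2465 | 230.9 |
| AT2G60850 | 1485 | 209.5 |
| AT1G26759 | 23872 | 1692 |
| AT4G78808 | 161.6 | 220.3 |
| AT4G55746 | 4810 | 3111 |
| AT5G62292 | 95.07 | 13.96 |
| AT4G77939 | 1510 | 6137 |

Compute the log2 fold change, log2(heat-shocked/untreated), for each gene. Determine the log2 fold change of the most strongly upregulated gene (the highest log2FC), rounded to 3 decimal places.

3.014

log2(139.1/17.22) = 3.014  (AT5G42494)
log2(230.9/2465) = -3.416  (AT1G59337)
log2(209.5/1485) = -2.825  (AT2G60850)
log2(1692/23872) = -3.819  (AT1G26759)
log2(220.3/161.6) = 0.447  (AT4G78808)
log2(3111/4810) = -0.629  (AT4G55746)
log2(13.96/95.07) = -2.768  (AT5G62292)
log2(6137/1510) = 2.023  (AT4G77939)
AT5G42494 is most strongly upregulated.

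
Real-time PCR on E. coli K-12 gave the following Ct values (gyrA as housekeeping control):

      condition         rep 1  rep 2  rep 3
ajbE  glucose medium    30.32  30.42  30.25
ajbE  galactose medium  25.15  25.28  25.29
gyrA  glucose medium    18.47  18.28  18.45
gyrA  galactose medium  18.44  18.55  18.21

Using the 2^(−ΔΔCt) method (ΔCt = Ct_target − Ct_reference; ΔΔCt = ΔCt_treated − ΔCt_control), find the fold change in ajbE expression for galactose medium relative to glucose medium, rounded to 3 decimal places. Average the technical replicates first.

34.060

Mean Ct: ajbE glucose medium 30.330; ajbE galactose medium 25.240; gyrA glucose medium 18.400; gyrA galactose medium 18.400
ΔCt(glucose medium) = 30.330 − 18.400 = 11.930
ΔCt(galactose medium) = 25.240 − 18.400 = 6.840
ΔΔCt = 6.840 − 11.930 = -5.090
Fold change = 2^(−(-5.090)) = 2^5.090 = 34.0598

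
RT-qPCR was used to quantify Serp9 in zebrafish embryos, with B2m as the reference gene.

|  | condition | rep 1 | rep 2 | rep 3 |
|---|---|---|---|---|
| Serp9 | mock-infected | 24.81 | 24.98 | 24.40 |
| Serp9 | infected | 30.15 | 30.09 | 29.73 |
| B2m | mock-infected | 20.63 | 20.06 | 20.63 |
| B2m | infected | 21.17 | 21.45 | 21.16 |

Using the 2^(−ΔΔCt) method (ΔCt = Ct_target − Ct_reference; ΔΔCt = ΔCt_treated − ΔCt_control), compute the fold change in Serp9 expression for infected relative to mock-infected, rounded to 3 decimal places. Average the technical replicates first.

0.046

Mean Ct: Serp9 mock-infected 24.730; Serp9 infected 29.990; B2m mock-infected 20.440; B2m infected 21.260
ΔCt(mock-infected) = 24.730 − 20.440 = 4.290
ΔCt(infected) = 29.990 − 21.260 = 8.730
ΔΔCt = 8.730 − 4.290 = 4.440
Fold change = 2^(−4.440) = 0.0461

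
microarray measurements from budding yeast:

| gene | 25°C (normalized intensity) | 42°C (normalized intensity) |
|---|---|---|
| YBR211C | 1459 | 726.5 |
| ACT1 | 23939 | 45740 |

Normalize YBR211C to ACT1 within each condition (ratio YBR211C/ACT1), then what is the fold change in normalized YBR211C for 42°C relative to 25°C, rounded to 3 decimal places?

YBR211C/ACT1 (25°C) = 1459 / 23939 = 0.060947
YBR211C/ACT1 (42°C) = 726.5 / 45740 = 0.015883
Fold change = 0.015883 / 0.060947 = 0.2606

0.261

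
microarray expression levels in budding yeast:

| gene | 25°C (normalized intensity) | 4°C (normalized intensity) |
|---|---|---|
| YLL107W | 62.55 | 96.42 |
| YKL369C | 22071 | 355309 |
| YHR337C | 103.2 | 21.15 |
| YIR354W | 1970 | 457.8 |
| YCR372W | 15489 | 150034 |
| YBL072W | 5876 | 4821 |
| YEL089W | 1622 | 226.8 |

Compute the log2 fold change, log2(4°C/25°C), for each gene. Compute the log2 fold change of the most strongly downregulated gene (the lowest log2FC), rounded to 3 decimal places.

-2.838

log2(96.42/62.55) = 0.624  (YLL107W)
log2(355309/22071) = 4.009  (YKL369C)
log2(21.15/103.2) = -2.287  (YHR337C)
log2(457.8/1970) = -2.105  (YIR354W)
log2(150034/15489) = 3.276  (YCR372W)
log2(4821/5876) = -0.286  (YBL072W)
log2(226.8/1622) = -2.838  (YEL089W)
YEL089W is most strongly downregulated.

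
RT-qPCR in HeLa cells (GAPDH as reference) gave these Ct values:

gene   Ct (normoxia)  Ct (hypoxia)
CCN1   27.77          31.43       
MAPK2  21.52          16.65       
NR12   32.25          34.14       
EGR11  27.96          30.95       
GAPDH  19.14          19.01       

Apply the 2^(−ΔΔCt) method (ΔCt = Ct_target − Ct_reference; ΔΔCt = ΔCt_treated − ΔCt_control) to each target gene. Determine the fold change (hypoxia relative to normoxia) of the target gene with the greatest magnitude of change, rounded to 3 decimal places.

26.723

CCN1: ΔΔCt = (31.43−19.01) − (27.77−19.14) = 12.42 − 8.63 = 3.79; fold change = 2^-3.79 = 0.072
MAPK2: ΔΔCt = (16.65−19.01) − (21.52−19.14) = -2.36 − 2.38 = -4.74; fold change = 2^4.74 = 26.723
NR12: ΔΔCt = (34.14−19.01) − (32.25−19.14) = 15.13 − 13.11 = 2.02; fold change = 2^-2.02 = 0.247
EGR11: ΔΔCt = (30.95−19.01) − (27.96−19.14) = 11.94 − 8.82 = 3.12; fold change = 2^-3.12 = 0.115
MAPK2 has the largest |ΔΔCt| = 4.74.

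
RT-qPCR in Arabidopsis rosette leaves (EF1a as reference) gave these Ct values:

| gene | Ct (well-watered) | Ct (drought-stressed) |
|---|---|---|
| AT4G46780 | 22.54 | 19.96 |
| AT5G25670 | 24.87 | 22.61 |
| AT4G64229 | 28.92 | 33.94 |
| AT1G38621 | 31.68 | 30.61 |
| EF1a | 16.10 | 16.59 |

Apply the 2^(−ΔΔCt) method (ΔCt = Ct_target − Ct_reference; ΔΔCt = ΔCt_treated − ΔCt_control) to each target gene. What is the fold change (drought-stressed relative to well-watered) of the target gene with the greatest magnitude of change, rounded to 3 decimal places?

0.043

AT4G46780: ΔΔCt = (19.96−16.59) − (22.54−16.10) = 3.37 − 6.44 = -3.07; fold change = 2^3.07 = 8.398
AT5G25670: ΔΔCt = (22.61−16.59) − (24.87−16.10) = 6.02 − 8.77 = -2.75; fold change = 2^2.75 = 6.727
AT4G64229: ΔΔCt = (33.94−16.59) − (28.92−16.10) = 17.35 − 12.82 = 4.53; fold change = 2^-4.53 = 0.043
AT1G38621: ΔΔCt = (30.61−16.59) − (31.68−16.10) = 14.02 − 15.58 = -1.56; fold change = 2^1.56 = 2.949
AT4G64229 has the largest |ΔΔCt| = 4.53.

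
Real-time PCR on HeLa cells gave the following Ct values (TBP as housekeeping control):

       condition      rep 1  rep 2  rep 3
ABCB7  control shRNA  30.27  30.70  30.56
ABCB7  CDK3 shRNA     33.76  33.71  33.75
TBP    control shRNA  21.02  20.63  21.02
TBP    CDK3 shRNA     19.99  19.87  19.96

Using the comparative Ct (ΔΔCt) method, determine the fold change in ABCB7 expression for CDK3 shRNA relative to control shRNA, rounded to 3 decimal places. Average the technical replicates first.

0.055

Mean Ct: ABCB7 control shRNA 30.510; ABCB7 CDK3 shRNA 33.740; TBP control shRNA 20.890; TBP CDK3 shRNA 19.940
ΔCt(control shRNA) = 30.510 − 20.890 = 9.620
ΔCt(CDK3 shRNA) = 33.740 − 19.940 = 13.800
ΔΔCt = 13.800 − 9.620 = 4.180
Fold change = 2^(−4.180) = 0.0552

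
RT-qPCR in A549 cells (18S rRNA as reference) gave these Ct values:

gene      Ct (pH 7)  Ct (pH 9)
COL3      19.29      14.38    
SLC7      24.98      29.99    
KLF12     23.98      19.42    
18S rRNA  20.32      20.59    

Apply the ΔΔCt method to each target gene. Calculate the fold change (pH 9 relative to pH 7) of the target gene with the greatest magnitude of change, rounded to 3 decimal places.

36.252

COL3: ΔΔCt = (14.38−20.59) − (19.29−20.32) = -6.21 − (-1.03) = -5.18; fold change = 2^5.18 = 36.252
SLC7: ΔΔCt = (29.99−20.59) − (24.98−20.32) = 9.40 − 4.66 = 4.74; fold change = 2^-4.74 = 0.037
KLF12: ΔΔCt = (19.42−20.59) − (23.98−20.32) = -1.17 − 3.66 = -4.83; fold change = 2^4.83 = 28.443
COL3 has the largest |ΔΔCt| = 5.18.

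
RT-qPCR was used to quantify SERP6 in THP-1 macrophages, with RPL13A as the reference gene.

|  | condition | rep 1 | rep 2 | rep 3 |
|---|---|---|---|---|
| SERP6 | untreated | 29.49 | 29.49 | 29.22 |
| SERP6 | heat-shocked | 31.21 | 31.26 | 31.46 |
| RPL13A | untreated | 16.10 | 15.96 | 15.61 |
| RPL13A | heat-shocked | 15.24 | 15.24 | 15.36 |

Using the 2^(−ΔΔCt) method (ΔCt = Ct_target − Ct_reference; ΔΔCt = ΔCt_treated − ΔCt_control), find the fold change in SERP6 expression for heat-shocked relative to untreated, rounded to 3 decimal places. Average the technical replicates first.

0.174

Mean Ct: SERP6 untreated 29.400; SERP6 heat-shocked 31.310; RPL13A untreated 15.890; RPL13A heat-shocked 15.280
ΔCt(untreated) = 29.400 − 15.890 = 13.510
ΔCt(heat-shocked) = 31.310 − 15.280 = 16.030
ΔΔCt = 16.030 − 13.510 = 2.520
Fold change = 2^(−2.520) = 0.1743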